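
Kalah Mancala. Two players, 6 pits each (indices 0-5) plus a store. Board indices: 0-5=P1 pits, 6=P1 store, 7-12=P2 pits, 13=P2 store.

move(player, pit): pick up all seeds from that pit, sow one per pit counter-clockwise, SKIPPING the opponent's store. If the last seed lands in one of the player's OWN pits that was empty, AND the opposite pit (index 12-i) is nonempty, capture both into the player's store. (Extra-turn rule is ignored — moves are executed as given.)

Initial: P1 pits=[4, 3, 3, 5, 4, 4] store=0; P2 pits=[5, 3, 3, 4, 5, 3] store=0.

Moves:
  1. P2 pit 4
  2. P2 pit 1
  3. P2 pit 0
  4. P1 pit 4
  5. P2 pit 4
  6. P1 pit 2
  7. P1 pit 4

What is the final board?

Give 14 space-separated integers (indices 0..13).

Move 1: P2 pit4 -> P1=[5,4,4,5,4,4](0) P2=[5,3,3,4,0,4](1)
Move 2: P2 pit1 -> P1=[5,0,4,5,4,4](0) P2=[5,0,4,5,0,4](6)
Move 3: P2 pit0 -> P1=[5,0,4,5,4,4](0) P2=[0,1,5,6,1,5](6)
Move 4: P1 pit4 -> P1=[5,0,4,5,0,5](1) P2=[1,2,5,6,1,5](6)
Move 5: P2 pit4 -> P1=[5,0,4,5,0,5](1) P2=[1,2,5,6,0,6](6)
Move 6: P1 pit2 -> P1=[5,0,0,6,1,6](2) P2=[1,2,5,6,0,6](6)
Move 7: P1 pit4 -> P1=[5,0,0,6,0,7](2) P2=[1,2,5,6,0,6](6)

Answer: 5 0 0 6 0 7 2 1 2 5 6 0 6 6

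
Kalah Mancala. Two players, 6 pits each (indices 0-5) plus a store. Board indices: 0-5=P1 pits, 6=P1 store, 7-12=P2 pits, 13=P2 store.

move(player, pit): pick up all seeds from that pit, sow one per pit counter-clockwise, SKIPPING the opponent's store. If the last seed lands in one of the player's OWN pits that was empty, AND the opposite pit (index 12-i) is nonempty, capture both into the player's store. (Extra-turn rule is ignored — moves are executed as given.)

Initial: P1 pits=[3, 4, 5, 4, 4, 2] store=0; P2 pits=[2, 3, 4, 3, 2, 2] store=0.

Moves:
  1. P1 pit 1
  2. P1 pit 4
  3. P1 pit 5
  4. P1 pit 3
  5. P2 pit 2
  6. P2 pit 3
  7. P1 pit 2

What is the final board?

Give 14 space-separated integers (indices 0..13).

Move 1: P1 pit1 -> P1=[3,0,6,5,5,3](0) P2=[2,3,4,3,2,2](0)
Move 2: P1 pit4 -> P1=[3,0,6,5,0,4](1) P2=[3,4,5,3,2,2](0)
Move 3: P1 pit5 -> P1=[3,0,6,5,0,0](2) P2=[4,5,6,3,2,2](0)
Move 4: P1 pit3 -> P1=[3,0,6,0,1,1](3) P2=[5,6,6,3,2,2](0)
Move 5: P2 pit2 -> P1=[4,1,6,0,1,1](3) P2=[5,6,0,4,3,3](1)
Move 6: P2 pit3 -> P1=[5,1,6,0,1,1](3) P2=[5,6,0,0,4,4](2)
Move 7: P1 pit2 -> P1=[5,1,0,1,2,2](4) P2=[6,7,0,0,4,4](2)

Answer: 5 1 0 1 2 2 4 6 7 0 0 4 4 2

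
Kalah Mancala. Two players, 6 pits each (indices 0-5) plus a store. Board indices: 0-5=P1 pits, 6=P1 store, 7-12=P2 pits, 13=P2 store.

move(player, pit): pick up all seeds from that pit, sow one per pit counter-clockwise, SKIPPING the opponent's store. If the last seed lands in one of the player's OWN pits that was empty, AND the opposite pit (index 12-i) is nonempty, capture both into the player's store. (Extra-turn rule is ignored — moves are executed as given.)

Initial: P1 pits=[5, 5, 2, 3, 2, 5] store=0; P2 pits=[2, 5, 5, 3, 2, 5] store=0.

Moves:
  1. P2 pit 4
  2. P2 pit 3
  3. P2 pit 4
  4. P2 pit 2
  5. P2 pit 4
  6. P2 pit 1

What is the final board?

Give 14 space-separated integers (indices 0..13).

Answer: 6 5 2 3 2 5 0 2 0 1 2 1 11 4

Derivation:
Move 1: P2 pit4 -> P1=[5,5,2,3,2,5](0) P2=[2,5,5,3,0,6](1)
Move 2: P2 pit3 -> P1=[5,5,2,3,2,5](0) P2=[2,5,5,0,1,7](2)
Move 3: P2 pit4 -> P1=[5,5,2,3,2,5](0) P2=[2,5,5,0,0,8](2)
Move 4: P2 pit2 -> P1=[6,5,2,3,2,5](0) P2=[2,5,0,1,1,9](3)
Move 5: P2 pit4 -> P1=[6,5,2,3,2,5](0) P2=[2,5,0,1,0,10](3)
Move 6: P2 pit1 -> P1=[6,5,2,3,2,5](0) P2=[2,0,1,2,1,11](4)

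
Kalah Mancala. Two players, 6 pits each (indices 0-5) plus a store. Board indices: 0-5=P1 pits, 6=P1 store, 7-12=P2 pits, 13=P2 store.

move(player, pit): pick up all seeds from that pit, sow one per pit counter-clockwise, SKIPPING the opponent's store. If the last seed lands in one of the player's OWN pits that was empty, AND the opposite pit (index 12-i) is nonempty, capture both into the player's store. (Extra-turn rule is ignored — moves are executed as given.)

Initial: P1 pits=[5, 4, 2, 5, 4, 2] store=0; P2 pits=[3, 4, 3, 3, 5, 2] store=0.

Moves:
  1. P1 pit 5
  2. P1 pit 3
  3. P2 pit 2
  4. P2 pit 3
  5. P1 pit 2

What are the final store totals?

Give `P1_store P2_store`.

Move 1: P1 pit5 -> P1=[5,4,2,5,4,0](1) P2=[4,4,3,3,5,2](0)
Move 2: P1 pit3 -> P1=[5,4,2,0,5,1](2) P2=[5,5,3,3,5,2](0)
Move 3: P2 pit2 -> P1=[5,4,2,0,5,1](2) P2=[5,5,0,4,6,3](0)
Move 4: P2 pit3 -> P1=[6,4,2,0,5,1](2) P2=[5,5,0,0,7,4](1)
Move 5: P1 pit2 -> P1=[6,4,0,1,6,1](2) P2=[5,5,0,0,7,4](1)

Answer: 2 1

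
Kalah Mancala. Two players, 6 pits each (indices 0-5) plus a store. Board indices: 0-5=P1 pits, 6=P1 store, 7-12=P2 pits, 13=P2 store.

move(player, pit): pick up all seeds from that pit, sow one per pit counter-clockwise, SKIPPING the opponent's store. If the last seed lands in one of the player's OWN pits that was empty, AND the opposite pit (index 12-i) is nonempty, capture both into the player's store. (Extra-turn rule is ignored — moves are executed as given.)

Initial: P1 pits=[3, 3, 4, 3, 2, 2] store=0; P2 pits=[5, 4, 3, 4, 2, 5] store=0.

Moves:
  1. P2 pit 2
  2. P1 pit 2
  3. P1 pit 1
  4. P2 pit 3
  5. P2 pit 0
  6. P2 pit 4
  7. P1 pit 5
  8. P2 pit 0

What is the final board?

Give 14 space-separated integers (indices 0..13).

Move 1: P2 pit2 -> P1=[3,3,4,3,2,2](0) P2=[5,4,0,5,3,6](0)
Move 2: P1 pit2 -> P1=[3,3,0,4,3,3](1) P2=[5,4,0,5,3,6](0)
Move 3: P1 pit1 -> P1=[3,0,1,5,4,3](1) P2=[5,4,0,5,3,6](0)
Move 4: P2 pit3 -> P1=[4,1,1,5,4,3](1) P2=[5,4,0,0,4,7](1)
Move 5: P2 pit0 -> P1=[4,1,1,5,4,3](1) P2=[0,5,1,1,5,8](1)
Move 6: P2 pit4 -> P1=[5,2,2,5,4,3](1) P2=[0,5,1,1,0,9](2)
Move 7: P1 pit5 -> P1=[5,2,2,5,4,0](2) P2=[1,6,1,1,0,9](2)
Move 8: P2 pit0 -> P1=[5,2,2,5,4,0](2) P2=[0,7,1,1,0,9](2)

Answer: 5 2 2 5 4 0 2 0 7 1 1 0 9 2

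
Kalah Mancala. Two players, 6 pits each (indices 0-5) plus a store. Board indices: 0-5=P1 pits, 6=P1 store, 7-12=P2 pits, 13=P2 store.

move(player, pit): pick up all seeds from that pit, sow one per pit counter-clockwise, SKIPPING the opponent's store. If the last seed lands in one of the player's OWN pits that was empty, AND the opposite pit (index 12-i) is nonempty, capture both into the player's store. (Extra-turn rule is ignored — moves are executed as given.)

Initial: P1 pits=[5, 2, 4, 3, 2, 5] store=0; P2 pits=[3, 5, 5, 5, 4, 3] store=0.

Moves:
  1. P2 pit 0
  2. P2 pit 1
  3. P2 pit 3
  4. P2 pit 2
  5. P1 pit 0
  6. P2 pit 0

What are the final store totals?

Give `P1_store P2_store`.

Answer: 1 3

Derivation:
Move 1: P2 pit0 -> P1=[5,2,4,3,2,5](0) P2=[0,6,6,6,4,3](0)
Move 2: P2 pit1 -> P1=[6,2,4,3,2,5](0) P2=[0,0,7,7,5,4](1)
Move 3: P2 pit3 -> P1=[7,3,5,4,2,5](0) P2=[0,0,7,0,6,5](2)
Move 4: P2 pit2 -> P1=[8,4,6,4,2,5](0) P2=[0,0,0,1,7,6](3)
Move 5: P1 pit0 -> P1=[0,5,7,5,3,6](1) P2=[1,1,0,1,7,6](3)
Move 6: P2 pit0 -> P1=[0,5,7,5,3,6](1) P2=[0,2,0,1,7,6](3)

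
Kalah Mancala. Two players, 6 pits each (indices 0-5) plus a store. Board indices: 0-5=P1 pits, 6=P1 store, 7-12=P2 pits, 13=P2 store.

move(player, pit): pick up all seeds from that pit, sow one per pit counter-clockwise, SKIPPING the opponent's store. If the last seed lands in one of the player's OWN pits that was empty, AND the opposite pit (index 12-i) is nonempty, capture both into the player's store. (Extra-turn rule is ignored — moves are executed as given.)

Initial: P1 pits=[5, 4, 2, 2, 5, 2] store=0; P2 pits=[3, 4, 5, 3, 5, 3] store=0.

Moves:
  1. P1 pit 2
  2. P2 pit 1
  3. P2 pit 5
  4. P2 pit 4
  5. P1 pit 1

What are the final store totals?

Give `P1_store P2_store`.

Move 1: P1 pit2 -> P1=[5,4,0,3,6,2](0) P2=[3,4,5,3,5,3](0)
Move 2: P2 pit1 -> P1=[5,4,0,3,6,2](0) P2=[3,0,6,4,6,4](0)
Move 3: P2 pit5 -> P1=[6,5,1,3,6,2](0) P2=[3,0,6,4,6,0](1)
Move 4: P2 pit4 -> P1=[7,6,2,4,6,2](0) P2=[3,0,6,4,0,1](2)
Move 5: P1 pit1 -> P1=[7,0,3,5,7,3](1) P2=[4,0,6,4,0,1](2)

Answer: 1 2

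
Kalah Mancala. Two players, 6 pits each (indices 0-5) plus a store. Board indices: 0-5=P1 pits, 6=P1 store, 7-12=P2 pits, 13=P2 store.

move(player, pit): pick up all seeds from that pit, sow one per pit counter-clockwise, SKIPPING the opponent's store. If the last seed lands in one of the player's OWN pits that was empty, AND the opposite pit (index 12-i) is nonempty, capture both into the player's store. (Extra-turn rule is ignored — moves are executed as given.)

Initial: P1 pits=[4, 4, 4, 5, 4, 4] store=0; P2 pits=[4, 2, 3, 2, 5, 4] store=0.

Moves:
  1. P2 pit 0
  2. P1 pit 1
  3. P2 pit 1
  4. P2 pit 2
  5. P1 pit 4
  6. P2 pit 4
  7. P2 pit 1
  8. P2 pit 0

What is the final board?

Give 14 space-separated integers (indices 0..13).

Answer: 6 1 6 7 0 7 1 0 0 2 5 0 6 4

Derivation:
Move 1: P2 pit0 -> P1=[4,4,4,5,4,4](0) P2=[0,3,4,3,6,4](0)
Move 2: P1 pit1 -> P1=[4,0,5,6,5,5](0) P2=[0,3,4,3,6,4](0)
Move 3: P2 pit1 -> P1=[4,0,5,6,5,5](0) P2=[0,0,5,4,7,4](0)
Move 4: P2 pit2 -> P1=[5,0,5,6,5,5](0) P2=[0,0,0,5,8,5](1)
Move 5: P1 pit4 -> P1=[5,0,5,6,0,6](1) P2=[1,1,1,5,8,5](1)
Move 6: P2 pit4 -> P1=[6,1,6,7,1,7](1) P2=[1,1,1,5,0,6](2)
Move 7: P2 pit1 -> P1=[6,1,6,7,1,7](1) P2=[1,0,2,5,0,6](2)
Move 8: P2 pit0 -> P1=[6,1,6,7,0,7](1) P2=[0,0,2,5,0,6](4)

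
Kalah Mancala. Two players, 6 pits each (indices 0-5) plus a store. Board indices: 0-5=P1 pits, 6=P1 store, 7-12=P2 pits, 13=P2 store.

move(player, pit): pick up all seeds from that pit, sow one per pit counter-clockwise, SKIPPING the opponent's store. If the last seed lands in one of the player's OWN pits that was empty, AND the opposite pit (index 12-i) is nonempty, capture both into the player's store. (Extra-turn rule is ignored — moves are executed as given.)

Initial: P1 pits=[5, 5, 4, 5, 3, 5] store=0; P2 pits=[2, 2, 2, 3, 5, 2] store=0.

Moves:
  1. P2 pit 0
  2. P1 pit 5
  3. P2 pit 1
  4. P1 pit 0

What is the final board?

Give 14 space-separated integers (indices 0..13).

Move 1: P2 pit0 -> P1=[5,5,4,5,3,5](0) P2=[0,3,3,3,5,2](0)
Move 2: P1 pit5 -> P1=[5,5,4,5,3,0](1) P2=[1,4,4,4,5,2](0)
Move 3: P2 pit1 -> P1=[5,5,4,5,3,0](1) P2=[1,0,5,5,6,3](0)
Move 4: P1 pit0 -> P1=[0,6,5,6,4,0](3) P2=[0,0,5,5,6,3](0)

Answer: 0 6 5 6 4 0 3 0 0 5 5 6 3 0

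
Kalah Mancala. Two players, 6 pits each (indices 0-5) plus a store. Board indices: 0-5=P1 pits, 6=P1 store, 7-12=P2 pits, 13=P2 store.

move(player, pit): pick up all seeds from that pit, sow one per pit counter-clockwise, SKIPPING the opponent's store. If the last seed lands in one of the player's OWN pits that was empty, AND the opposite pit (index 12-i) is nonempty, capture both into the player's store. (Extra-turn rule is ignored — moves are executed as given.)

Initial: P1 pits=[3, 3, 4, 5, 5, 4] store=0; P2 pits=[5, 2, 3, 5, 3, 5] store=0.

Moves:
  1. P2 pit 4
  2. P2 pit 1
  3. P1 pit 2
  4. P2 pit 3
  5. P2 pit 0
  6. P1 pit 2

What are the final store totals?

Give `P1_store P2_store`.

Answer: 1 2

Derivation:
Move 1: P2 pit4 -> P1=[4,3,4,5,5,4](0) P2=[5,2,3,5,0,6](1)
Move 2: P2 pit1 -> P1=[4,3,4,5,5,4](0) P2=[5,0,4,6,0,6](1)
Move 3: P1 pit2 -> P1=[4,3,0,6,6,5](1) P2=[5,0,4,6,0,6](1)
Move 4: P2 pit3 -> P1=[5,4,1,6,6,5](1) P2=[5,0,4,0,1,7](2)
Move 5: P2 pit0 -> P1=[5,4,1,6,6,5](1) P2=[0,1,5,1,2,8](2)
Move 6: P1 pit2 -> P1=[5,4,0,7,6,5](1) P2=[0,1,5,1,2,8](2)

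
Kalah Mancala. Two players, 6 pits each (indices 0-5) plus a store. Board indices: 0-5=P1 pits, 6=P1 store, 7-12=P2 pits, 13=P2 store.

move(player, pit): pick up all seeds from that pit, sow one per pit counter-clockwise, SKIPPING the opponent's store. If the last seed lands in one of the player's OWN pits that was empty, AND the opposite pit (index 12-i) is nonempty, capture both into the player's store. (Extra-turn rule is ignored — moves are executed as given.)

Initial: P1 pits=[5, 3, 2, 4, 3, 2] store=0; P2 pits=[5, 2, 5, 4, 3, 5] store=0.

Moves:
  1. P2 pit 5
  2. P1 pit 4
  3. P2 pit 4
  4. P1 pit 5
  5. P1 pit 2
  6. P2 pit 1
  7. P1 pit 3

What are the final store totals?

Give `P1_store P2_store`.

Answer: 11 7

Derivation:
Move 1: P2 pit5 -> P1=[6,4,3,5,3,2](0) P2=[5,2,5,4,3,0](1)
Move 2: P1 pit4 -> P1=[6,4,3,5,0,3](1) P2=[6,2,5,4,3,0](1)
Move 3: P2 pit4 -> P1=[7,4,3,5,0,3](1) P2=[6,2,5,4,0,1](2)
Move 4: P1 pit5 -> P1=[7,4,3,5,0,0](2) P2=[7,3,5,4,0,1](2)
Move 5: P1 pit2 -> P1=[7,4,0,6,1,0](10) P2=[0,3,5,4,0,1](2)
Move 6: P2 pit1 -> P1=[7,0,0,6,1,0](10) P2=[0,0,6,5,0,1](7)
Move 7: P1 pit3 -> P1=[7,0,0,0,2,1](11) P2=[1,1,7,5,0,1](7)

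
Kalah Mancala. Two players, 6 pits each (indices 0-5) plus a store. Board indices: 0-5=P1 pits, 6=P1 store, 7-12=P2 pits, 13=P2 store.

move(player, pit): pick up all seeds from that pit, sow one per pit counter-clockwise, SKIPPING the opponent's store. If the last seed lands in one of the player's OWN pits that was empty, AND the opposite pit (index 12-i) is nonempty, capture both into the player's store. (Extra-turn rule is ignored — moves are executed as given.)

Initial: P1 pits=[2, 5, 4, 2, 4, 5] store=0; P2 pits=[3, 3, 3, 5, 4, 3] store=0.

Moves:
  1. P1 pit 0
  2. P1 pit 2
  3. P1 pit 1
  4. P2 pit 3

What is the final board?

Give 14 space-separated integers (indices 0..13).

Answer: 1 1 1 4 6 7 2 5 3 3 0 5 4 1

Derivation:
Move 1: P1 pit0 -> P1=[0,6,5,2,4,5](0) P2=[3,3,3,5,4,3](0)
Move 2: P1 pit2 -> P1=[0,6,0,3,5,6](1) P2=[4,3,3,5,4,3](0)
Move 3: P1 pit1 -> P1=[0,0,1,4,6,7](2) P2=[5,3,3,5,4,3](0)
Move 4: P2 pit3 -> P1=[1,1,1,4,6,7](2) P2=[5,3,3,0,5,4](1)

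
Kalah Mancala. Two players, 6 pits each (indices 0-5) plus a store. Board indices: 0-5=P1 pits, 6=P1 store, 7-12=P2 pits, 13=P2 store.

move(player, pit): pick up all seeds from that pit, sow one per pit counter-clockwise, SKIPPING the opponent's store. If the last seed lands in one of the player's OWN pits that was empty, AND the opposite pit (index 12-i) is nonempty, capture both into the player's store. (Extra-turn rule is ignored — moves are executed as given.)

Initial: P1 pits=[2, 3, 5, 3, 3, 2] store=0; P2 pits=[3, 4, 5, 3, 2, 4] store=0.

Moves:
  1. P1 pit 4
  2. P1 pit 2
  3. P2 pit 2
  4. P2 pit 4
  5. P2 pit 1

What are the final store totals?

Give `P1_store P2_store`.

Move 1: P1 pit4 -> P1=[2,3,5,3,0,3](1) P2=[4,4,5,3,2,4](0)
Move 2: P1 pit2 -> P1=[2,3,0,4,1,4](2) P2=[5,4,5,3,2,4](0)
Move 3: P2 pit2 -> P1=[3,3,0,4,1,4](2) P2=[5,4,0,4,3,5](1)
Move 4: P2 pit4 -> P1=[4,3,0,4,1,4](2) P2=[5,4,0,4,0,6](2)
Move 5: P2 pit1 -> P1=[4,3,0,4,1,4](2) P2=[5,0,1,5,1,7](2)

Answer: 2 2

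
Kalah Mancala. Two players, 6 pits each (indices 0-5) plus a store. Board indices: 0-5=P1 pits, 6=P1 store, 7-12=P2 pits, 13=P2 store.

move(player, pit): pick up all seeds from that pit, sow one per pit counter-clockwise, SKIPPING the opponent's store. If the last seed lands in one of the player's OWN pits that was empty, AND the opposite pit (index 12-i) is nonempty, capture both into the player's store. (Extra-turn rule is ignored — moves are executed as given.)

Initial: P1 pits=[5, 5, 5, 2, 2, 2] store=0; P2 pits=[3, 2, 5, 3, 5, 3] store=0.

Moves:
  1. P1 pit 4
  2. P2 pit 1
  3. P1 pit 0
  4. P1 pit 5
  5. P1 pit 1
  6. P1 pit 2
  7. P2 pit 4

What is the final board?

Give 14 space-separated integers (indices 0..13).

Move 1: P1 pit4 -> P1=[5,5,5,2,0,3](1) P2=[3,2,5,3,5,3](0)
Move 2: P2 pit1 -> P1=[5,5,5,2,0,3](1) P2=[3,0,6,4,5,3](0)
Move 3: P1 pit0 -> P1=[0,6,6,3,1,4](1) P2=[3,0,6,4,5,3](0)
Move 4: P1 pit5 -> P1=[0,6,6,3,1,0](2) P2=[4,1,7,4,5,3](0)
Move 5: P1 pit1 -> P1=[0,0,7,4,2,1](3) P2=[5,1,7,4,5,3](0)
Move 6: P1 pit2 -> P1=[0,0,0,5,3,2](4) P2=[6,2,8,4,5,3](0)
Move 7: P2 pit4 -> P1=[1,1,1,5,3,2](4) P2=[6,2,8,4,0,4](1)

Answer: 1 1 1 5 3 2 4 6 2 8 4 0 4 1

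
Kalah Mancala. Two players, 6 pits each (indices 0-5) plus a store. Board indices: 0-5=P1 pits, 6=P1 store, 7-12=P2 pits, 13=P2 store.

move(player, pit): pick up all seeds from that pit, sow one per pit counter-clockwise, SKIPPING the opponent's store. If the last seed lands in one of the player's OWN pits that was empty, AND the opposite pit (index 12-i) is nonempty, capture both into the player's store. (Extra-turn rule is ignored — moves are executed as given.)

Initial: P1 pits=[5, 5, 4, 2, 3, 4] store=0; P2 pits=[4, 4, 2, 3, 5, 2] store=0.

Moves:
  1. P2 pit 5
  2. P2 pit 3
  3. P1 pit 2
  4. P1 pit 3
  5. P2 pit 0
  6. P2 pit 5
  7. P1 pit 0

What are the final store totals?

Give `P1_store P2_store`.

Answer: 3 3

Derivation:
Move 1: P2 pit5 -> P1=[6,5,4,2,3,4](0) P2=[4,4,2,3,5,0](1)
Move 2: P2 pit3 -> P1=[6,5,4,2,3,4](0) P2=[4,4,2,0,6,1](2)
Move 3: P1 pit2 -> P1=[6,5,0,3,4,5](1) P2=[4,4,2,0,6,1](2)
Move 4: P1 pit3 -> P1=[6,5,0,0,5,6](2) P2=[4,4,2,0,6,1](2)
Move 5: P2 pit0 -> P1=[6,5,0,0,5,6](2) P2=[0,5,3,1,7,1](2)
Move 6: P2 pit5 -> P1=[6,5,0,0,5,6](2) P2=[0,5,3,1,7,0](3)
Move 7: P1 pit0 -> P1=[0,6,1,1,6,7](3) P2=[0,5,3,1,7,0](3)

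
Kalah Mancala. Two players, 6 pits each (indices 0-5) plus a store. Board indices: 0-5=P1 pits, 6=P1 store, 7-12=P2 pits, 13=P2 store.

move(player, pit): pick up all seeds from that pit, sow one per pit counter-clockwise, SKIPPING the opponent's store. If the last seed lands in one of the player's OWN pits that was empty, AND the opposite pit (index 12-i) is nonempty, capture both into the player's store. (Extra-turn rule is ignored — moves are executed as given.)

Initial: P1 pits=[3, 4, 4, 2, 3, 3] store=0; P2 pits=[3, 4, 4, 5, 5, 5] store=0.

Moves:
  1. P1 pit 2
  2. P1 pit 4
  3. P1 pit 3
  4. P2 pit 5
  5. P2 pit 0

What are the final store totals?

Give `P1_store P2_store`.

Answer: 3 1

Derivation:
Move 1: P1 pit2 -> P1=[3,4,0,3,4,4](1) P2=[3,4,4,5,5,5](0)
Move 2: P1 pit4 -> P1=[3,4,0,3,0,5](2) P2=[4,5,4,5,5,5](0)
Move 3: P1 pit3 -> P1=[3,4,0,0,1,6](3) P2=[4,5,4,5,5,5](0)
Move 4: P2 pit5 -> P1=[4,5,1,1,1,6](3) P2=[4,5,4,5,5,0](1)
Move 5: P2 pit0 -> P1=[4,5,1,1,1,6](3) P2=[0,6,5,6,6,0](1)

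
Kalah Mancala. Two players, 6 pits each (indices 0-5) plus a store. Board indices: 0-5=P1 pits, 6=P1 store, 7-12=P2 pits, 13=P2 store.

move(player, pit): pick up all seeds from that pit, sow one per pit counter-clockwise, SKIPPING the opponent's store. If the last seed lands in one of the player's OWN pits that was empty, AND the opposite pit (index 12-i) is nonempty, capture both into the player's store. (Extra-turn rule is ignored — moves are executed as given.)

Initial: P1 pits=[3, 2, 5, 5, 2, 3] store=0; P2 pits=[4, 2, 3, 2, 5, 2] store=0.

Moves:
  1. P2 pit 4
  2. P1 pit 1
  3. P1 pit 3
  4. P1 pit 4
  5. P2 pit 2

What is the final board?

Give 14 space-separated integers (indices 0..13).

Answer: 4 0 7 0 0 5 2 6 4 0 3 1 4 2

Derivation:
Move 1: P2 pit4 -> P1=[4,3,6,5,2,3](0) P2=[4,2,3,2,0,3](1)
Move 2: P1 pit1 -> P1=[4,0,7,6,3,3](0) P2=[4,2,3,2,0,3](1)
Move 3: P1 pit3 -> P1=[4,0,7,0,4,4](1) P2=[5,3,4,2,0,3](1)
Move 4: P1 pit4 -> P1=[4,0,7,0,0,5](2) P2=[6,4,4,2,0,3](1)
Move 5: P2 pit2 -> P1=[4,0,7,0,0,5](2) P2=[6,4,0,3,1,4](2)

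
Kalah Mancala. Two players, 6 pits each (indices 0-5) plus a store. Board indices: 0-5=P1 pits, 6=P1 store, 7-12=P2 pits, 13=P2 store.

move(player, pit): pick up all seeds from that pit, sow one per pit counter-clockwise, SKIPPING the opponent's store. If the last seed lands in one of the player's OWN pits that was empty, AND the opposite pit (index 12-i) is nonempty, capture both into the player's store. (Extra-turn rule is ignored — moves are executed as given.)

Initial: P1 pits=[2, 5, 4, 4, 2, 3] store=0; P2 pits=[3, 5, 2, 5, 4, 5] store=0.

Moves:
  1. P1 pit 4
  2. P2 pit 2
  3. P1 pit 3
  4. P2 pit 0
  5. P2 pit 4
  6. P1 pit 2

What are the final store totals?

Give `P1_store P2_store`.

Move 1: P1 pit4 -> P1=[2,5,4,4,0,4](1) P2=[3,5,2,5,4,5](0)
Move 2: P2 pit2 -> P1=[2,5,4,4,0,4](1) P2=[3,5,0,6,5,5](0)
Move 3: P1 pit3 -> P1=[2,5,4,0,1,5](2) P2=[4,5,0,6,5,5](0)
Move 4: P2 pit0 -> P1=[2,5,4,0,1,5](2) P2=[0,6,1,7,6,5](0)
Move 5: P2 pit4 -> P1=[3,6,5,1,1,5](2) P2=[0,6,1,7,0,6](1)
Move 6: P1 pit2 -> P1=[3,6,0,2,2,6](3) P2=[1,6,1,7,0,6](1)

Answer: 3 1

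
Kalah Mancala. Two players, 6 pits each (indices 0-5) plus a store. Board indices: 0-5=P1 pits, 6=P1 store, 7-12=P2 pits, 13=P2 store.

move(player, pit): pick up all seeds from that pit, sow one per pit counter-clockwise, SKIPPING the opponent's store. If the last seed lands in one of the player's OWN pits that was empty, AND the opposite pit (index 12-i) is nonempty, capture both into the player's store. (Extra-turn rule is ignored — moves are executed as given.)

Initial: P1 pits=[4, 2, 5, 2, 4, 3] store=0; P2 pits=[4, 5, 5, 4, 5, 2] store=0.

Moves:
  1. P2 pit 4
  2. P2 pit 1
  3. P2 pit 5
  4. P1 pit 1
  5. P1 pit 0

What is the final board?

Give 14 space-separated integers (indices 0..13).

Move 1: P2 pit4 -> P1=[5,3,6,2,4,3](0) P2=[4,5,5,4,0,3](1)
Move 2: P2 pit1 -> P1=[5,3,6,2,4,3](0) P2=[4,0,6,5,1,4](2)
Move 3: P2 pit5 -> P1=[6,4,7,2,4,3](0) P2=[4,0,6,5,1,0](3)
Move 4: P1 pit1 -> P1=[6,0,8,3,5,4](0) P2=[4,0,6,5,1,0](3)
Move 5: P1 pit0 -> P1=[0,1,9,4,6,5](1) P2=[4,0,6,5,1,0](3)

Answer: 0 1 9 4 6 5 1 4 0 6 5 1 0 3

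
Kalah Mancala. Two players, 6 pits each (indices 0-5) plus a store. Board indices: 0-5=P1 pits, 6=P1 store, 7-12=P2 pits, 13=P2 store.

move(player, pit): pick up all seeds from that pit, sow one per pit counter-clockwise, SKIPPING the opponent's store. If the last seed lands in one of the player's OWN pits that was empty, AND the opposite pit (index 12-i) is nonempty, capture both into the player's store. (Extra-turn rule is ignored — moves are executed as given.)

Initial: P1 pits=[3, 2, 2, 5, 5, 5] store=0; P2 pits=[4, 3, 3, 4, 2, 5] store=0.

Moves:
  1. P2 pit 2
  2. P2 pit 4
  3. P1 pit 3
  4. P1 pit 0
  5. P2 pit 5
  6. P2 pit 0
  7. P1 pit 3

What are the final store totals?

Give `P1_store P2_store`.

Answer: 1 4

Derivation:
Move 1: P2 pit2 -> P1=[3,2,2,5,5,5](0) P2=[4,3,0,5,3,6](0)
Move 2: P2 pit4 -> P1=[4,2,2,5,5,5](0) P2=[4,3,0,5,0,7](1)
Move 3: P1 pit3 -> P1=[4,2,2,0,6,6](1) P2=[5,4,0,5,0,7](1)
Move 4: P1 pit0 -> P1=[0,3,3,1,7,6](1) P2=[5,4,0,5,0,7](1)
Move 5: P2 pit5 -> P1=[1,4,4,2,8,7](1) P2=[5,4,0,5,0,0](2)
Move 6: P2 pit0 -> P1=[0,4,4,2,8,7](1) P2=[0,5,1,6,1,0](4)
Move 7: P1 pit3 -> P1=[0,4,4,0,9,8](1) P2=[0,5,1,6,1,0](4)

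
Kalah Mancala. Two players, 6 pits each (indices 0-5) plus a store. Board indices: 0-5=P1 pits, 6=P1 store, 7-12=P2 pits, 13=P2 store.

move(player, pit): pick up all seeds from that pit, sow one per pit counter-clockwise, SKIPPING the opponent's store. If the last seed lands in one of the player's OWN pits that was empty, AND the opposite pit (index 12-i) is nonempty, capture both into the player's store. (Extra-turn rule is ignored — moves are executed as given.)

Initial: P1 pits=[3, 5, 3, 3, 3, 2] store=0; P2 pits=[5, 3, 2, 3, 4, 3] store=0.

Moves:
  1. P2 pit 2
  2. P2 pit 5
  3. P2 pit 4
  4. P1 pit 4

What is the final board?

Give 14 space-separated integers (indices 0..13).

Answer: 5 7 4 3 0 3 1 6 3 0 4 0 1 2

Derivation:
Move 1: P2 pit2 -> P1=[3,5,3,3,3,2](0) P2=[5,3,0,4,5,3](0)
Move 2: P2 pit5 -> P1=[4,6,3,3,3,2](0) P2=[5,3,0,4,5,0](1)
Move 3: P2 pit4 -> P1=[5,7,4,3,3,2](0) P2=[5,3,0,4,0,1](2)
Move 4: P1 pit4 -> P1=[5,7,4,3,0,3](1) P2=[6,3,0,4,0,1](2)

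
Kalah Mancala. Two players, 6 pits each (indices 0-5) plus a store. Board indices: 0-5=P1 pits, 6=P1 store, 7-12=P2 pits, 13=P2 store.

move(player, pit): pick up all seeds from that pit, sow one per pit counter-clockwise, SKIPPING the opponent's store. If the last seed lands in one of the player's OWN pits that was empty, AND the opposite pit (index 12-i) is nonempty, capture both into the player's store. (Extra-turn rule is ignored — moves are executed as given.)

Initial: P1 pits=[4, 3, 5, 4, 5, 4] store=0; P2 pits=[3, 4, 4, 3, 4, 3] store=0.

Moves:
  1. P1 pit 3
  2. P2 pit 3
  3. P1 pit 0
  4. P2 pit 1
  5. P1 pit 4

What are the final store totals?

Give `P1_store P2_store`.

Answer: 2 1

Derivation:
Move 1: P1 pit3 -> P1=[4,3,5,0,6,5](1) P2=[4,4,4,3,4,3](0)
Move 2: P2 pit3 -> P1=[4,3,5,0,6,5](1) P2=[4,4,4,0,5,4](1)
Move 3: P1 pit0 -> P1=[0,4,6,1,7,5](1) P2=[4,4,4,0,5,4](1)
Move 4: P2 pit1 -> P1=[0,4,6,1,7,5](1) P2=[4,0,5,1,6,5](1)
Move 5: P1 pit4 -> P1=[0,4,6,1,0,6](2) P2=[5,1,6,2,7,5](1)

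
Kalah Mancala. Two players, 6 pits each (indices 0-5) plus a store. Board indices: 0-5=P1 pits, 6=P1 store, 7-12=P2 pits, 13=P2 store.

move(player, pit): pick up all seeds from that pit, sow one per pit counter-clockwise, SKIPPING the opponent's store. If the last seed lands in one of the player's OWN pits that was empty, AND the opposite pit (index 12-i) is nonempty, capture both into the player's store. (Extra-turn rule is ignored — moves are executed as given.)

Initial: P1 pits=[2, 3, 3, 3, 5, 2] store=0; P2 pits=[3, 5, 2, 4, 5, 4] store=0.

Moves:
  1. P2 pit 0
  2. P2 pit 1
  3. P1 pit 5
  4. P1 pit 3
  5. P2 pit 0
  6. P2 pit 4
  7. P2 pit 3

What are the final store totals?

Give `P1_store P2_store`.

Answer: 2 10

Derivation:
Move 1: P2 pit0 -> P1=[2,3,3,3,5,2](0) P2=[0,6,3,5,5,4](0)
Move 2: P2 pit1 -> P1=[3,3,3,3,5,2](0) P2=[0,0,4,6,6,5](1)
Move 3: P1 pit5 -> P1=[3,3,3,3,5,0](1) P2=[1,0,4,6,6,5](1)
Move 4: P1 pit3 -> P1=[3,3,3,0,6,1](2) P2=[1,0,4,6,6,5](1)
Move 5: P2 pit0 -> P1=[3,3,3,0,0,1](2) P2=[0,0,4,6,6,5](8)
Move 6: P2 pit4 -> P1=[4,4,4,1,0,1](2) P2=[0,0,4,6,0,6](9)
Move 7: P2 pit3 -> P1=[5,5,5,1,0,1](2) P2=[0,0,4,0,1,7](10)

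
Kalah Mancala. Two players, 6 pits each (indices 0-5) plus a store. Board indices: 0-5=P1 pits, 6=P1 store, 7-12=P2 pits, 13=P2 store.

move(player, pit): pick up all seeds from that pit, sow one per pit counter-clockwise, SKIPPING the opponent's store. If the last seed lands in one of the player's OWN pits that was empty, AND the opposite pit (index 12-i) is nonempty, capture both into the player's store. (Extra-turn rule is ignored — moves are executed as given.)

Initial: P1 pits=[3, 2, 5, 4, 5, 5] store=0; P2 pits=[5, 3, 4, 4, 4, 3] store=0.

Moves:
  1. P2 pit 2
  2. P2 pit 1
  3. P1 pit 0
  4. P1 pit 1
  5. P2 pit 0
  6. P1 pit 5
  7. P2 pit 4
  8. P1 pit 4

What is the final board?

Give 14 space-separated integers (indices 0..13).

Answer: 1 1 8 7 0 1 2 2 3 4 9 1 6 2

Derivation:
Move 1: P2 pit2 -> P1=[3,2,5,4,5,5](0) P2=[5,3,0,5,5,4](1)
Move 2: P2 pit1 -> P1=[3,2,5,4,5,5](0) P2=[5,0,1,6,6,4](1)
Move 3: P1 pit0 -> P1=[0,3,6,5,5,5](0) P2=[5,0,1,6,6,4](1)
Move 4: P1 pit1 -> P1=[0,0,7,6,6,5](0) P2=[5,0,1,6,6,4](1)
Move 5: P2 pit0 -> P1=[0,0,7,6,6,5](0) P2=[0,1,2,7,7,5](1)
Move 6: P1 pit5 -> P1=[0,0,7,6,6,0](1) P2=[1,2,3,8,7,5](1)
Move 7: P2 pit4 -> P1=[1,1,8,7,7,0](1) P2=[1,2,3,8,0,6](2)
Move 8: P1 pit4 -> P1=[1,1,8,7,0,1](2) P2=[2,3,4,9,1,6](2)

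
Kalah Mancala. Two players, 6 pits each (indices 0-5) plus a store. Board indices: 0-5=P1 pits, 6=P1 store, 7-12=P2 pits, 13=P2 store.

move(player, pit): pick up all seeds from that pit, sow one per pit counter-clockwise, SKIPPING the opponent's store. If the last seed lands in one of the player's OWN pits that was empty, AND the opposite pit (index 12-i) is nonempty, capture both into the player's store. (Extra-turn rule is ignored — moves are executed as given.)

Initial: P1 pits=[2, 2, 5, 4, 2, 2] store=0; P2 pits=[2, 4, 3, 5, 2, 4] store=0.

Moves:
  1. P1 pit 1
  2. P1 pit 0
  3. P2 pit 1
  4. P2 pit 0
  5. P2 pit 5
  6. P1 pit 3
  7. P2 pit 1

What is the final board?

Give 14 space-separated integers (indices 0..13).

Move 1: P1 pit1 -> P1=[2,0,6,5,2,2](0) P2=[2,4,3,5,2,4](0)
Move 2: P1 pit0 -> P1=[0,1,7,5,2,2](0) P2=[2,4,3,5,2,4](0)
Move 3: P2 pit1 -> P1=[0,1,7,5,2,2](0) P2=[2,0,4,6,3,5](0)
Move 4: P2 pit0 -> P1=[0,1,7,5,2,2](0) P2=[0,1,5,6,3,5](0)
Move 5: P2 pit5 -> P1=[1,2,8,6,2,2](0) P2=[0,1,5,6,3,0](1)
Move 6: P1 pit3 -> P1=[1,2,8,0,3,3](1) P2=[1,2,6,6,3,0](1)
Move 7: P2 pit1 -> P1=[1,2,8,0,3,3](1) P2=[1,0,7,7,3,0](1)

Answer: 1 2 8 0 3 3 1 1 0 7 7 3 0 1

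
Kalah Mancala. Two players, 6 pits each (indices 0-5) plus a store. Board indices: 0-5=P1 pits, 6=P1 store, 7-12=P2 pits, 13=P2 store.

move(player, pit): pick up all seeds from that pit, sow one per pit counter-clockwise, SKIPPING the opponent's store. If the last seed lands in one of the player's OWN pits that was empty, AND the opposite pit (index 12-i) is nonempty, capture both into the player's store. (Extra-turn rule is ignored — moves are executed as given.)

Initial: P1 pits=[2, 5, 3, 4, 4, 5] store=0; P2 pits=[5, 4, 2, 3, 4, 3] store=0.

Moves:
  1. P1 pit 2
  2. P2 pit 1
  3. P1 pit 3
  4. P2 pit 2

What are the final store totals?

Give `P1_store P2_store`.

Move 1: P1 pit2 -> P1=[2,5,0,5,5,6](0) P2=[5,4,2,3,4,3](0)
Move 2: P2 pit1 -> P1=[2,5,0,5,5,6](0) P2=[5,0,3,4,5,4](0)
Move 3: P1 pit3 -> P1=[2,5,0,0,6,7](1) P2=[6,1,3,4,5,4](0)
Move 4: P2 pit2 -> P1=[2,5,0,0,6,7](1) P2=[6,1,0,5,6,5](0)

Answer: 1 0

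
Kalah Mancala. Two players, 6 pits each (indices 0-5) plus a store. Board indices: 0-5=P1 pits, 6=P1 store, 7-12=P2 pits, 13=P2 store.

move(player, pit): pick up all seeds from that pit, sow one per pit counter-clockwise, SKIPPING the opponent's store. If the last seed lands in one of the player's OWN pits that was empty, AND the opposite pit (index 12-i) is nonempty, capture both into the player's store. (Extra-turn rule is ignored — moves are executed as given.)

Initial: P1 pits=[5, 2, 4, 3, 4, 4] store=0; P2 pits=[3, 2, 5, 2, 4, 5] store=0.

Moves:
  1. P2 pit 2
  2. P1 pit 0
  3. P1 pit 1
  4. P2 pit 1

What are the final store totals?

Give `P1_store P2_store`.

Move 1: P2 pit2 -> P1=[6,2,4,3,4,4](0) P2=[3,2,0,3,5,6](1)
Move 2: P1 pit0 -> P1=[0,3,5,4,5,5](1) P2=[3,2,0,3,5,6](1)
Move 3: P1 pit1 -> P1=[0,0,6,5,6,5](1) P2=[3,2,0,3,5,6](1)
Move 4: P2 pit1 -> P1=[0,0,6,5,6,5](1) P2=[3,0,1,4,5,6](1)

Answer: 1 1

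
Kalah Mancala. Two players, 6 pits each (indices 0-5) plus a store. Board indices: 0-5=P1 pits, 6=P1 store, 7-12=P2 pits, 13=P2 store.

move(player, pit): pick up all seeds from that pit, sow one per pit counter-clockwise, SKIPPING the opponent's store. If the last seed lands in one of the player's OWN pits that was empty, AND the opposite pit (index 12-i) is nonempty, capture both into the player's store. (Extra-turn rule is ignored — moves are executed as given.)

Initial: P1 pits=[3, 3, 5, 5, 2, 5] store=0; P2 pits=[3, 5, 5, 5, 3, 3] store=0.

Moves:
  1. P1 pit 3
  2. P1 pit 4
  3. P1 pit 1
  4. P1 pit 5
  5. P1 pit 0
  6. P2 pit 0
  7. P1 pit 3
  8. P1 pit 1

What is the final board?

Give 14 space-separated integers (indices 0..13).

Move 1: P1 pit3 -> P1=[3,3,5,0,3,6](1) P2=[4,6,5,5,3,3](0)
Move 2: P1 pit4 -> P1=[3,3,5,0,0,7](2) P2=[5,6,5,5,3,3](0)
Move 3: P1 pit1 -> P1=[3,0,6,1,0,7](9) P2=[5,0,5,5,3,3](0)
Move 4: P1 pit5 -> P1=[3,0,6,1,0,0](10) P2=[6,1,6,6,4,4](0)
Move 5: P1 pit0 -> P1=[0,1,7,2,0,0](10) P2=[6,1,6,6,4,4](0)
Move 6: P2 pit0 -> P1=[0,1,7,2,0,0](10) P2=[0,2,7,7,5,5](1)
Move 7: P1 pit3 -> P1=[0,1,7,0,1,1](10) P2=[0,2,7,7,5,5](1)
Move 8: P1 pit1 -> P1=[0,0,8,0,1,1](10) P2=[0,2,7,7,5,5](1)

Answer: 0 0 8 0 1 1 10 0 2 7 7 5 5 1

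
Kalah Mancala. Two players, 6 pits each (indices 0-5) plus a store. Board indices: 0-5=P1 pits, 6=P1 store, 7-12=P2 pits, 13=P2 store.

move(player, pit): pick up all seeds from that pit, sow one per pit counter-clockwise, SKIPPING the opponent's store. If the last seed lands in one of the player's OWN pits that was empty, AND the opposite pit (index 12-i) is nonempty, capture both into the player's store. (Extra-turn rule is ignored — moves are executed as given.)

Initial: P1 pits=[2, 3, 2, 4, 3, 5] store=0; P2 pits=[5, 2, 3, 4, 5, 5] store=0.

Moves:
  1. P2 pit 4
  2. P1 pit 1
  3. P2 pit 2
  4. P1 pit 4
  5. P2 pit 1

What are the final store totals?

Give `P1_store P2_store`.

Answer: 1 1

Derivation:
Move 1: P2 pit4 -> P1=[3,4,3,4,3,5](0) P2=[5,2,3,4,0,6](1)
Move 2: P1 pit1 -> P1=[3,0,4,5,4,6](0) P2=[5,2,3,4,0,6](1)
Move 3: P2 pit2 -> P1=[3,0,4,5,4,6](0) P2=[5,2,0,5,1,7](1)
Move 4: P1 pit4 -> P1=[3,0,4,5,0,7](1) P2=[6,3,0,5,1,7](1)
Move 5: P2 pit1 -> P1=[3,0,4,5,0,7](1) P2=[6,0,1,6,2,7](1)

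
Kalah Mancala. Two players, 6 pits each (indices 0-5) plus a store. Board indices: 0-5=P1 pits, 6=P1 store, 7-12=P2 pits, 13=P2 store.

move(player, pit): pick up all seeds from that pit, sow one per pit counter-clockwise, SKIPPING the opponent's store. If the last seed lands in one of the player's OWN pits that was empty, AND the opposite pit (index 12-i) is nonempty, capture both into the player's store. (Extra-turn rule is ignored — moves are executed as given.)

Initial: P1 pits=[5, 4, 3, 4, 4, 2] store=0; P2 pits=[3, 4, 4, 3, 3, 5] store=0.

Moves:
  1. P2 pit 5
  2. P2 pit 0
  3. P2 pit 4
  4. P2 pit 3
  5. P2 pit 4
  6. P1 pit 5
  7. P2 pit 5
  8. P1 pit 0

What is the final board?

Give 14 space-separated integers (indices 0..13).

Answer: 0 7 5 6 5 1 2 2 6 6 0 0 0 4

Derivation:
Move 1: P2 pit5 -> P1=[6,5,4,5,4,2](0) P2=[3,4,4,3,3,0](1)
Move 2: P2 pit0 -> P1=[6,5,4,5,4,2](0) P2=[0,5,5,4,3,0](1)
Move 3: P2 pit4 -> P1=[7,5,4,5,4,2](0) P2=[0,5,5,4,0,1](2)
Move 4: P2 pit3 -> P1=[8,5,4,5,4,2](0) P2=[0,5,5,0,1,2](3)
Move 5: P2 pit4 -> P1=[8,5,4,5,4,2](0) P2=[0,5,5,0,0,3](3)
Move 6: P1 pit5 -> P1=[8,5,4,5,4,0](1) P2=[1,5,5,0,0,3](3)
Move 7: P2 pit5 -> P1=[9,6,4,5,4,0](1) P2=[1,5,5,0,0,0](4)
Move 8: P1 pit0 -> P1=[0,7,5,6,5,1](2) P2=[2,6,6,0,0,0](4)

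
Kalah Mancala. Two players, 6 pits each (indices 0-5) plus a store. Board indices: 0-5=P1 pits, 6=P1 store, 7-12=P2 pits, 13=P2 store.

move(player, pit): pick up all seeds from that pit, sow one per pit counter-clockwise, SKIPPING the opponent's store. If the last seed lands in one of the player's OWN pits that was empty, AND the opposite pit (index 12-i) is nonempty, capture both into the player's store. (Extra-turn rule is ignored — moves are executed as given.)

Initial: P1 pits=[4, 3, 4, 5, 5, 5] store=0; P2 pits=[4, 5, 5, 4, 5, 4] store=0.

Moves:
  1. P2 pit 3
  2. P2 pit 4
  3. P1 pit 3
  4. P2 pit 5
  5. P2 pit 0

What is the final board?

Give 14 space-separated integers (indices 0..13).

Answer: 0 5 6 1 7 6 1 0 7 7 1 1 0 11

Derivation:
Move 1: P2 pit3 -> P1=[5,3,4,5,5,5](0) P2=[4,5,5,0,6,5](1)
Move 2: P2 pit4 -> P1=[6,4,5,6,5,5](0) P2=[4,5,5,0,0,6](2)
Move 3: P1 pit3 -> P1=[6,4,5,0,6,6](1) P2=[5,6,6,0,0,6](2)
Move 4: P2 pit5 -> P1=[7,5,6,1,7,6](1) P2=[5,6,6,0,0,0](3)
Move 5: P2 pit0 -> P1=[0,5,6,1,7,6](1) P2=[0,7,7,1,1,0](11)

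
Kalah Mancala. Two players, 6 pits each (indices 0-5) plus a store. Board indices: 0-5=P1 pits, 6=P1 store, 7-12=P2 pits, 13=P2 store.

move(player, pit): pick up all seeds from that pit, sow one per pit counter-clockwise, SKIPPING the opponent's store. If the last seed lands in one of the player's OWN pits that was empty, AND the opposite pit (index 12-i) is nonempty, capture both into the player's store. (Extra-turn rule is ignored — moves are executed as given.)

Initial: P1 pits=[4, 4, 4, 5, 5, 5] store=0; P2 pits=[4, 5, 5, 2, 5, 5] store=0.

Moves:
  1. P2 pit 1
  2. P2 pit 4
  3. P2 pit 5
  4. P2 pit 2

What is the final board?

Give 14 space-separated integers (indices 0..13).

Move 1: P2 pit1 -> P1=[4,4,4,5,5,5](0) P2=[4,0,6,3,6,6](1)
Move 2: P2 pit4 -> P1=[5,5,5,6,5,5](0) P2=[4,0,6,3,0,7](2)
Move 3: P2 pit5 -> P1=[6,6,6,7,6,6](0) P2=[4,0,6,3,0,0](3)
Move 4: P2 pit2 -> P1=[7,7,6,7,6,6](0) P2=[4,0,0,4,1,1](4)

Answer: 7 7 6 7 6 6 0 4 0 0 4 1 1 4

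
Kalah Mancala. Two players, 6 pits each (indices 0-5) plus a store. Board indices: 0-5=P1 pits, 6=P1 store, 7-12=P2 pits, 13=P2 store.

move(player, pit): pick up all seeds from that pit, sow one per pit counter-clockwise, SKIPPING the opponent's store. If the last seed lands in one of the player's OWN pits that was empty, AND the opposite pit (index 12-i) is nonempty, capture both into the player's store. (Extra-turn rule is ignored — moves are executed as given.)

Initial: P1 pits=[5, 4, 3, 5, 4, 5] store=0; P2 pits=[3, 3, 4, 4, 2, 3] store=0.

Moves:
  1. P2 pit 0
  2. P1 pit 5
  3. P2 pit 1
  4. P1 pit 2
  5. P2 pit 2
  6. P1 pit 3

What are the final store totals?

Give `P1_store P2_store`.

Move 1: P2 pit0 -> P1=[5,4,3,5,4,5](0) P2=[0,4,5,5,2,3](0)
Move 2: P1 pit5 -> P1=[5,4,3,5,4,0](1) P2=[1,5,6,6,2,3](0)
Move 3: P2 pit1 -> P1=[5,4,3,5,4,0](1) P2=[1,0,7,7,3,4](1)
Move 4: P1 pit2 -> P1=[5,4,0,6,5,0](3) P2=[0,0,7,7,3,4](1)
Move 5: P2 pit2 -> P1=[6,5,1,6,5,0](3) P2=[0,0,0,8,4,5](2)
Move 6: P1 pit3 -> P1=[6,5,1,0,6,1](4) P2=[1,1,1,8,4,5](2)

Answer: 4 2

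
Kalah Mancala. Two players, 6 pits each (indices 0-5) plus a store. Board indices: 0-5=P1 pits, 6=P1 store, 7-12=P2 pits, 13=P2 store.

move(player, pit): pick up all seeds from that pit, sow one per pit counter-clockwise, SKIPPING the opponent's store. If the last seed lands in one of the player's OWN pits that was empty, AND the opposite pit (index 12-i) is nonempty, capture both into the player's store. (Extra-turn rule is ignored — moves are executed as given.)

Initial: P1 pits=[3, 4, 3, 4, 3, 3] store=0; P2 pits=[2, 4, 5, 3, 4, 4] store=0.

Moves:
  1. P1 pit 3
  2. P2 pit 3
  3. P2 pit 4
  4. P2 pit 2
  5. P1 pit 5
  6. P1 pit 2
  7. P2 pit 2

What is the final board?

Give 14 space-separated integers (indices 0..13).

Answer: 5 5 0 1 5 1 3 4 5 0 2 1 7 3

Derivation:
Move 1: P1 pit3 -> P1=[3,4,3,0,4,4](1) P2=[3,4,5,3,4,4](0)
Move 2: P2 pit3 -> P1=[3,4,3,0,4,4](1) P2=[3,4,5,0,5,5](1)
Move 3: P2 pit4 -> P1=[4,5,4,0,4,4](1) P2=[3,4,5,0,0,6](2)
Move 4: P2 pit2 -> P1=[5,5,4,0,4,4](1) P2=[3,4,0,1,1,7](3)
Move 5: P1 pit5 -> P1=[5,5,4,0,4,0](2) P2=[4,5,1,1,1,7](3)
Move 6: P1 pit2 -> P1=[5,5,0,1,5,1](3) P2=[4,5,1,1,1,7](3)
Move 7: P2 pit2 -> P1=[5,5,0,1,5,1](3) P2=[4,5,0,2,1,7](3)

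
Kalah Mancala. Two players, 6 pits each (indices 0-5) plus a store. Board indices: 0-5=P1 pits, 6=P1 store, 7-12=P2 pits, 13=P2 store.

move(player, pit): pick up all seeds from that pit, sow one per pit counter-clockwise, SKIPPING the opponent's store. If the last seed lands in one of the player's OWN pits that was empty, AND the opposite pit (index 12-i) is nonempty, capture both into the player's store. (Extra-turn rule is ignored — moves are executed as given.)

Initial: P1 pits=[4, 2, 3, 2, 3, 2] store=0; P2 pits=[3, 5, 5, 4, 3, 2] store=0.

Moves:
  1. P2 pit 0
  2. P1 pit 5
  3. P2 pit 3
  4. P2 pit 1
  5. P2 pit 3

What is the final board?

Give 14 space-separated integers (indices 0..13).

Move 1: P2 pit0 -> P1=[4,2,3,2,3,2](0) P2=[0,6,6,5,3,2](0)
Move 2: P1 pit5 -> P1=[4,2,3,2,3,0](1) P2=[1,6,6,5,3,2](0)
Move 3: P2 pit3 -> P1=[5,3,3,2,3,0](1) P2=[1,6,6,0,4,3](1)
Move 4: P2 pit1 -> P1=[6,3,3,2,3,0](1) P2=[1,0,7,1,5,4](2)
Move 5: P2 pit3 -> P1=[6,3,3,2,3,0](1) P2=[1,0,7,0,6,4](2)

Answer: 6 3 3 2 3 0 1 1 0 7 0 6 4 2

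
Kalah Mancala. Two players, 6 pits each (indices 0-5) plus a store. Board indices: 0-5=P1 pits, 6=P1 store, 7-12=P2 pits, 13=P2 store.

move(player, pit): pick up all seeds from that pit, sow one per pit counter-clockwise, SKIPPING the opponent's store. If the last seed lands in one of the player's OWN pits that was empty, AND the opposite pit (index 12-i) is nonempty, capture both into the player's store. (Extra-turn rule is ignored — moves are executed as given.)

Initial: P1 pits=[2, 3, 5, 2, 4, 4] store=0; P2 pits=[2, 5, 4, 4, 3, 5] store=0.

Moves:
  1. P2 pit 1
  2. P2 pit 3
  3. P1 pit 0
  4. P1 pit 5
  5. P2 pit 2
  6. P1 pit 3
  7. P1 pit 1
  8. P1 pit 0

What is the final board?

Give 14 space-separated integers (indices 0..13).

Move 1: P2 pit1 -> P1=[2,3,5,2,4,4](0) P2=[2,0,5,5,4,6](1)
Move 2: P2 pit3 -> P1=[3,4,5,2,4,4](0) P2=[2,0,5,0,5,7](2)
Move 3: P1 pit0 -> P1=[0,5,6,3,4,4](0) P2=[2,0,5,0,5,7](2)
Move 4: P1 pit5 -> P1=[0,5,6,3,4,0](1) P2=[3,1,6,0,5,7](2)
Move 5: P2 pit2 -> P1=[1,6,6,3,4,0](1) P2=[3,1,0,1,6,8](3)
Move 6: P1 pit3 -> P1=[1,6,6,0,5,1](2) P2=[3,1,0,1,6,8](3)
Move 7: P1 pit1 -> P1=[1,0,7,1,6,2](3) P2=[4,1,0,1,6,8](3)
Move 8: P1 pit0 -> P1=[0,0,7,1,6,2](10) P2=[4,1,0,1,0,8](3)

Answer: 0 0 7 1 6 2 10 4 1 0 1 0 8 3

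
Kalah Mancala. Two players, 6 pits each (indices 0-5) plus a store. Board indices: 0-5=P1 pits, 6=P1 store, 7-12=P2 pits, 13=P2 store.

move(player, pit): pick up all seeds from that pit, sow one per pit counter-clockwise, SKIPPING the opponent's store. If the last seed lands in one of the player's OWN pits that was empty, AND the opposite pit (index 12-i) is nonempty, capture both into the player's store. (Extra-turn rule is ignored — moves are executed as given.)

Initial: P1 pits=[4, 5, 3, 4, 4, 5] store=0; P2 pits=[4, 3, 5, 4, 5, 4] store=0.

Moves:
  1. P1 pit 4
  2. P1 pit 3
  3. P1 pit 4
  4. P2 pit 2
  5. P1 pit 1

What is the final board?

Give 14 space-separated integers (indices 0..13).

Answer: 5 0 4 1 1 9 3 6 4 0 5 6 5 1

Derivation:
Move 1: P1 pit4 -> P1=[4,5,3,4,0,6](1) P2=[5,4,5,4,5,4](0)
Move 2: P1 pit3 -> P1=[4,5,3,0,1,7](2) P2=[6,4,5,4,5,4](0)
Move 3: P1 pit4 -> P1=[4,5,3,0,0,8](2) P2=[6,4,5,4,5,4](0)
Move 4: P2 pit2 -> P1=[5,5,3,0,0,8](2) P2=[6,4,0,5,6,5](1)
Move 5: P1 pit1 -> P1=[5,0,4,1,1,9](3) P2=[6,4,0,5,6,5](1)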